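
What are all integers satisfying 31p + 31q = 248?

Step 1: Compute gcd(31, 31) = 31.
Since 31 divides 248, solutions exist.

Step 2: Find a particular solution using extended Euclidean algorithm.
We get p₀ = 0, q₀ = 8.
Check: 31*0 + 31*8 = 248 = 248 ✓

Step 3: Write the general solution.
p = 0 + (31/31)t = 0 + 1t
q = 8 - (31/31)t = 8 - 1t
for any integer t.

p = 0 + 1t, q = 8 - 1t for integer t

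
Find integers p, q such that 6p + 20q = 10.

Step 1: Check solvability.
gcd(6, 20) = 2
Since 2 divides 10, solutions exist.

Step 2: Apply extended Euclidean algorithm to find gcd.
We find integers such that 6*x0 + 20*y0 = 2

Step 3: Scale the particular solution.
Multiply by 10/2 = 5:
p = -15, q = 5

Step 4: Verify.
6*(-15) + 20*(5) = 10 = 10 ✓

p = -15, q = 5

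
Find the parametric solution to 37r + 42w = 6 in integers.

Step 1: Compute gcd(37, 42) = 1.
Since 1 divides 6, solutions exist.

Step 2: Find a particular solution using extended Euclidean algorithm.
We get r₀ = -102, w₀ = 90.
Check: 37*-102 + 42*90 = 6 = 6 ✓

Step 3: Write the general solution.
r = -102 + (42/1)t = -102 + 42t
w = 90 - (37/1)t = 90 - 37t
for any integer t.

r = -102 + 42t, w = 90 - 37t for integer t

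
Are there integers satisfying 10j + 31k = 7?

Step 1: Compute gcd(10, 31).
gcd(10, 31) = 1

Step 2: Check divisibility.
Does 1 divide 7? 7 = 1 x 7, so yes.

By the theorem on linear Diophantine equations, 10j + 31k = 7 has integer solutions if and only if gcd(10, 31) divides 7. Since 1 | 7, solutions exist.

Yes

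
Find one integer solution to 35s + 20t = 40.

Step 1: Check solvability.
gcd(35, 20) = 5
Since 5 divides 40, solutions exist.

Step 2: Apply extended Euclidean algorithm to find gcd.
We find integers such that 35*x0 + 20*y0 = 5

Step 3: Scale the particular solution.
Multiply by 40/5 = 8:
s = -8, t = 16

Step 4: Verify.
35*(-8) + 20*(16) = 40 = 40 ✓

s = -8, t = 16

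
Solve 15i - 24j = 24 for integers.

Step 1: Check solvability.
gcd(15, 24) = 3
Since 3 divides 24, solutions exist.

Step 2: Apply extended Euclidean algorithm to find gcd.
We find integers such that 15*x0 + 24*y0 = 3

Step 3: Scale the particular solution.
Multiply by 24/3 = 8:
i = -24, j = -16

Step 4: Verify.
15*(-24) - 24*(-16) = 24 = 24 ✓

i = -24, j = -16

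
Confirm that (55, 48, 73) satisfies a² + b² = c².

Compute a² + b² = 55² + 48² = 3025 + 2304 = 5329
Compute c² = 73² = 5329
Since 5329 = 5329, confirmed.

Yes, it is a Pythagorean triple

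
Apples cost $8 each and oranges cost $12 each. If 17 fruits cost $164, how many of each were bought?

Let a = apples, o = oranges.
a + o = 17
8a + 12o = 164
Substitute o = 17 - a:
8a + 12(17 - a) = 164
(8 - 12)a = 164 - 204
-4a = -40
a = 10, o = 17 - 10 = 7

Apples: 10, Oranges: 7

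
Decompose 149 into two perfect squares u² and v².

We need to find integers u, v > 0 such that u² + v² = 149.
Trying u = 7: v² = 149 - 7² = 149 - 49 = 100
v = 10
Check: 7² + 10² = 49 + 100 = 149 ✓

149 = 7² + 10²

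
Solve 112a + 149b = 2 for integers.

Step 1: Check solvability.
gcd(112, 149) = 1
Since 1 divides 2, solutions exist.

Step 2: Apply extended Euclidean algorithm to find gcd.
We find integers such that 112*x0 + 149*y0 = 1

Step 3: Scale the particular solution.
Multiply by 2/1 = 2:
a = 8, b = -6

Step 4: Verify.
112*(8) + 149*(-6) = 2 = 2 ✓

a = 8, b = -6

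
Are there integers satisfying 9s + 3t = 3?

Step 1: Compute gcd(9, 3).
gcd(9, 3) = 3

Step 2: Check divisibility.
Does 3 divide 3? 3 = 3 x 1, so yes.

By the theorem on linear Diophantine equations, 9s + 3t = 3 has integer solutions if and only if gcd(9, 3) divides 3. Since 3 | 3, solutions exist.

Yes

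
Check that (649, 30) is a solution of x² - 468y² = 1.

Compute x² = 649² = 421201
Compute 468y² = 468·30² = 468·900 = 421200
x² - 468y² = 421201 - 421200 = 1
Since this equals 1, (649, 30) is a solution.

Yes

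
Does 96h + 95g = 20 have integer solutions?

Step 1: Compute gcd(96, 95).
gcd(96, 95) = 1

Step 2: Check divisibility.
Does 1 divide 20? 20 = 1 x 20, so yes.

By the theorem on linear Diophantine equations, 96h + 95g = 20 has integer solutions if and only if gcd(96, 95) divides 20. Since 1 | 20, solutions exist.

Yes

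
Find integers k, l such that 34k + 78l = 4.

Step 1: Check solvability.
gcd(34, 78) = 2
Since 2 divides 4, solutions exist.

Step 2: Apply extended Euclidean algorithm to find gcd.
We find integers such that 34*x0 + 78*y0 = 2

Step 3: Scale the particular solution.
Multiply by 4/2 = 2:
k = -32, l = 14

Step 4: Verify.
34*(-32) + 78*(14) = 4 = 4 ✓

k = -32, l = 14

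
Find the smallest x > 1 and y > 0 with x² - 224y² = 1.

We seek the smallest positive integers (x, y) with x² - 224y² = 1, i.e., x² = 224y² + 1.
Try successive y values:
y = 1: x² = 224·1² + 1 = 225, x = 15 ✓

Verify: 15² - 224·1² = 225 - 224 = 1 ✓

x = 15, y = 1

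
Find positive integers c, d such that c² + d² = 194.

Search for c with 194 - c² a perfect square.
c = 5: 194 - 5² = 194 - 25 = 169 = 13² ✓
So c = 5, d = 13.

c = 5, d = 13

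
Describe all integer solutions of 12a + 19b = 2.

Step 1: Compute gcd(12, 19) = 1.
Since 1 divides 2, solutions exist.

Step 2: Find a particular solution using extended Euclidean algorithm.
We get a₀ = 16, b₀ = -10.
Check: 12*16 + 19*-10 = 2 = 2 ✓

Step 3: Write the general solution.
a = 16 + (19/1)t = 16 + 19t
b = -10 - (12/1)t = -10 - 12t
for any integer t.

a = 16 + 19t, b = -10 - 12t for integer t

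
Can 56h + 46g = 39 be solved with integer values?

Step 1: Compute gcd(56, 46).
gcd(56, 46) = 2

Step 2: Check divisibility.
Does 2 divide 39? 39 = 2 x 19 + 1, so no.

By the theorem on linear Diophantine equations, 56h + 46g = 39 has integer solutions if and only if gcd(56, 46) divides 39. Since 2 does not divide 39, no solutions exist.

No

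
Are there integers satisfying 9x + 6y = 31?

Step 1: Compute gcd(9, 6).
gcd(9, 6) = 3

Step 2: Check divisibility.
Does 3 divide 31? 31 = 3 x 10 + 1, so no.

By the theorem on linear Diophantine equations, 9x + 6y = 31 has integer solutions if and only if gcd(9, 6) divides 31. Since 3 does not divide 31, no solutions exist.

No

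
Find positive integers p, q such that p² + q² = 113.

Search for p with 113 - p² a perfect square.
p = 7: 113 - 7² = 113 - 49 = 64 = 8² ✓
So p = 7, q = 8.

p = 7, q = 8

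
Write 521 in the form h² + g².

We need to find integers h, g > 0 such that h² + g² = 521.
Trying h = 11: g² = 521 - 11² = 521 - 121 = 400
g = 20
Check: 11² + 20² = 121 + 400 = 521 ✓

521 = 11² + 20²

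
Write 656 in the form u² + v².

We need to find integers u, v > 0 such that u² + v² = 656.
Trying u = 16: v² = 656 - 16² = 656 - 256 = 400
v = 20
Check: 16² + 20² = 256 + 400 = 656 ✓

656 = 16² + 20²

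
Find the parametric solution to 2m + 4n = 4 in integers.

Step 1: Compute gcd(2, 4) = 2.
Since 2 divides 4, solutions exist.

Step 2: Find a particular solution using extended Euclidean algorithm.
We get m₀ = 2, n₀ = 0.
Check: 2*2 + 4*0 = 4 = 4 ✓

Step 3: Write the general solution.
m = 2 + (4/2)t = 2 + 2t
n = 0 - (2/2)t = 0 - 1t
for any integer t.

m = 2 + 2t, n = 0 - 1t for integer t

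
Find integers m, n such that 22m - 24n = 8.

Step 1: Check solvability.
gcd(22, 24) = 2
Since 2 divides 8, solutions exist.

Step 2: Apply extended Euclidean algorithm to find gcd.
We find integers such that 22*x0 + 24*y0 = 2

Step 3: Scale the particular solution.
Multiply by 8/2 = 4:
m = -4, n = -4

Step 4: Verify.
22*(-4) - 24*(-4) = 8 = 8 ✓

m = -4, n = -4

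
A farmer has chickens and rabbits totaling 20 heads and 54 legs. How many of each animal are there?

Let c = chickens, r = rabbits.
Heads: c + r = 20
Legs: 2c + 4r = 54
From the first equation, c = 20 - r. Substitute:
2(20 - r) + 4r = 54
40 + 2r = 54
r = (54 - 40)/2 = 7
c = 20 - 7 = 13

Chickens: 13, Rabbits: 7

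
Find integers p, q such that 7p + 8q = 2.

Step 1: Check solvability.
gcd(7, 8) = 1
Since 1 divides 2, solutions exist.

Step 2: Apply extended Euclidean algorithm to find gcd.
We find integers such that 7*x0 + 8*y0 = 1

Step 3: Scale the particular solution.
Multiply by 2/1 = 2:
p = -2, q = 2

Step 4: Verify.
7*(-2) + 8*(2) = 2 = 2 ✓

p = -2, q = 2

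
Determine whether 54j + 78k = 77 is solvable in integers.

Step 1: Compute gcd(54, 78).
gcd(54, 78) = 6

Step 2: Check divisibility.
Does 6 divide 77? 77 = 6 x 12 + 5, so no.

By the theorem on linear Diophantine equations, 54j + 78k = 77 has integer solutions if and only if gcd(54, 78) divides 77. Since 6 does not divide 77, no solutions exist.

No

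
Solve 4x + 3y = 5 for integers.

Step 1: Check solvability.
gcd(4, 3) = 1
Since 1 divides 5, solutions exist.

Step 2: Apply extended Euclidean algorithm to find gcd.
We find integers such that 4*x0 + 3*y0 = 1

Step 3: Scale the particular solution.
Multiply by 5/1 = 5:
x = 5, y = -5

Step 4: Verify.
4*(5) + 3*(-5) = 5 = 5 ✓

x = 5, y = -5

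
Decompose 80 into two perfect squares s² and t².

We need to find integers s, t > 0 such that s² + t² = 80.
Trying s = 4: t² = 80 - 4² = 80 - 16 = 64
t = 8
Check: 4² + 8² = 16 + 64 = 80 ✓

80 = 4² + 8²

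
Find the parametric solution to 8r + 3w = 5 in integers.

Step 1: Compute gcd(8, 3) = 1.
Since 1 divides 5, solutions exist.

Step 2: Find a particular solution using extended Euclidean algorithm.
We get r₀ = -5, w₀ = 15.
Check: 8*-5 + 3*15 = 5 = 5 ✓

Step 3: Write the general solution.
r = -5 + (3/1)t = -5 + 3t
w = 15 - (8/1)t = 15 - 8t
for any integer t.

r = -5 + 3t, w = 15 - 8t for integer t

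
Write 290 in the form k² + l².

We need to find integers k, l > 0 such that k² + l² = 290.
Trying k = 1: l² = 290 - 1² = 290 - 1 = 289
l = 17
Check: 1² + 17² = 1 + 289 = 290 ✓

290 = 1² + 17²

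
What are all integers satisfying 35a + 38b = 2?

Step 1: Compute gcd(35, 38) = 1.
Since 1 divides 2, solutions exist.

Step 2: Find a particular solution using extended Euclidean algorithm.
We get a₀ = -26, b₀ = 24.
Check: 35*-26 + 38*24 = 2 = 2 ✓

Step 3: Write the general solution.
a = -26 + (38/1)t = -26 + 38t
b = 24 - (35/1)t = 24 - 35t
for any integer t.

a = -26 + 38t, b = 24 - 35t for integer t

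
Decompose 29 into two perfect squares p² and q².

We need to find integers p, q > 0 such that p² + q² = 29.
Trying p = 2: q² = 29 - 2² = 29 - 4 = 25
q = 5
Check: 2² + 5² = 4 + 25 = 29 ✓

29 = 2² + 5²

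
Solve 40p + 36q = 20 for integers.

Step 1: Check solvability.
gcd(40, 36) = 4
Since 4 divides 20, solutions exist.

Step 2: Apply extended Euclidean algorithm to find gcd.
We find integers such that 40*x0 + 36*y0 = 4

Step 3: Scale the particular solution.
Multiply by 20/4 = 5:
p = 5, q = -5

Step 4: Verify.
40*(5) + 36*(-5) = 20 = 20 ✓

p = 5, q = -5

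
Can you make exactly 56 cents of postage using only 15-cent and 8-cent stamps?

We need non-negative x, y with 15x + 8y = 56.
gcd(15, 8) = 1 divides 56, so integer solutions exist.
Search for a non-negative one: x = 0 gives 8y = 56 - 0 = 56, so y = 7.
Check: 15·0 + 8·7 = 56 ✓

Yes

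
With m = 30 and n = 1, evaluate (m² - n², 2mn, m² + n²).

a = m² - n² = 900 - 1 = 899
b = 2mn = 2·30·1 = 60
c = m² + n² = 900 + 1 = 901
Verify: 899² + 60² = 808201 + 3600 = 811801 = 901² ✓

(899, 60, 901)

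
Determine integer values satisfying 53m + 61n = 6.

Step 1: Check solvability.
gcd(53, 61) = 1
Since 1 divides 6, solutions exist.

Step 2: Apply extended Euclidean algorithm to find gcd.
We find integers such that 53*x0 + 61*y0 = 1

Step 3: Scale the particular solution.
Multiply by 6/1 = 6:
m = -138, n = 120

Step 4: Verify.
53*(-138) + 61*(120) = 6 = 6 ✓

m = -138, n = 120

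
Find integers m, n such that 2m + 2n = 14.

Step 1: Check solvability.
gcd(2, 2) = 2
Since 2 divides 14, solutions exist.

Step 2: Apply extended Euclidean algorithm to find gcd.
We find integers such that 2*x0 + 2*y0 = 2

Step 3: Scale the particular solution.
Multiply by 14/2 = 7:
m = 0, n = 7

Step 4: Verify.
2*(0) + 2*(7) = 14 = 14 ✓

m = 0, n = 7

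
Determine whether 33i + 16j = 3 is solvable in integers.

Step 1: Compute gcd(33, 16).
gcd(33, 16) = 1

Step 2: Check divisibility.
Does 1 divide 3? 3 = 1 x 3, so yes.

By the theorem on linear Diophantine equations, 33i + 16j = 3 has integer solutions if and only if gcd(33, 16) divides 3. Since 1 | 3, solutions exist.

Yes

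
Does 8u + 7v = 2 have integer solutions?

Step 1: Compute gcd(8, 7).
gcd(8, 7) = 1

Step 2: Check divisibility.
Does 1 divide 2? 2 = 1 x 2, so yes.

By the theorem on linear Diophantine equations, 8u + 7v = 2 has integer solutions if and only if gcd(8, 7) divides 2. Since 1 | 2, solutions exist.

Yes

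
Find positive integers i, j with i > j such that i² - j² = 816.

Factor: i² - j² = (i+j)(i-j) = 816.
We need two factors of 816 with the same parity.
Use i+j = 408 and i-j = 2 (product 408·2 = 816).
Adding: 2i = 410, so i = 205.
Subtracting: 2j = 406, so j = 203.
Check: 205² - 203² = 42025 - 41209 = 816 ✓

i = 205, j = 203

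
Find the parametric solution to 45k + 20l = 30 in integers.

Step 1: Compute gcd(45, 20) = 5.
Since 5 divides 30, solutions exist.

Step 2: Find a particular solution using extended Euclidean algorithm.
We get k₀ = 6, l₀ = -12.
Check: 45*6 + 20*-12 = 30 = 30 ✓

Step 3: Write the general solution.
k = 6 + (20/5)t = 6 + 4t
l = -12 - (45/5)t = -12 - 9t
for any integer t.

k = 6 + 4t, l = -12 - 9t for integer t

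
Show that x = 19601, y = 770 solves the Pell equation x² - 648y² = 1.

Compute x² = 19601² = 384199201
Compute 648y² = 648·770² = 648·592900 = 384199200
x² - 648y² = 384199201 - 384199200 = 1
Since this equals 1, (19601, 770) is a solution.

Yes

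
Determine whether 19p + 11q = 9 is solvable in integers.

Step 1: Compute gcd(19, 11).
gcd(19, 11) = 1

Step 2: Check divisibility.
Does 1 divide 9? 9 = 1 x 9, so yes.

By the theorem on linear Diophantine equations, 19p + 11q = 9 has integer solutions if and only if gcd(19, 11) divides 9. Since 1 | 9, solutions exist.

Yes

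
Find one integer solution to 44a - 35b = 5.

Step 1: Check solvability.
gcd(44, 35) = 1
Since 1 divides 5, solutions exist.

Step 2: Apply extended Euclidean algorithm to find gcd.
We find integers such that 44*x0 + 35*y0 = 1

Step 3: Scale the particular solution.
Multiply by 5/1 = 5:
a = 20, b = 25

Step 4: Verify.
44*(20) - 35*(25) = 5 = 5 ✓

a = 20, b = 25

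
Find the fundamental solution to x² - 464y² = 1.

We seek the smallest positive integers (x, y) with x² - 464y² = 1, i.e., x² = 464y² + 1.
Try successive y values:
y = 1: x² = 464·1² + 1 = 465, not a perfect square
y = 2: x² = 464·2² + 1 = 1857, not a perfect square
y = 3: x² = 464·3² + 1 = 4177, not a perfect square
... continuing the search (or via continued fractions) ...
y = 455: x² = 464·455² + 1 = 96059601, x = 9801 ✓

Verify: 9801² - 464·455² = 96059601 - 96059600 = 1 ✓

x = 9801, y = 455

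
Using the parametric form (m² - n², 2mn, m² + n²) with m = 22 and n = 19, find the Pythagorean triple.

a = m² - n² = 22² - 19² = 484 - 361 = 123
b = 2mn = 2·22·19 = 836
c = m² + n² = 484 + 361 = 845
Verify: 123² + 836² = 15129 + 698896 = 714025 = 845² ✓

(123, 836, 845)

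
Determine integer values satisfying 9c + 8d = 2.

Step 1: Check solvability.
gcd(9, 8) = 1
Since 1 divides 2, solutions exist.

Step 2: Apply extended Euclidean algorithm to find gcd.
We find integers such that 9*x0 + 8*y0 = 1

Step 3: Scale the particular solution.
Multiply by 2/1 = 2:
c = 2, d = -2

Step 4: Verify.
9*(2) + 8*(-2) = 2 = 2 ✓

c = 2, d = -2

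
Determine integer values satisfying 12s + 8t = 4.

Step 1: Check solvability.
gcd(12, 8) = 4
Since 4 divides 4, solutions exist.

Step 2: Apply extended Euclidean algorithm to find gcd.
We find integers such that 12*x0 + 8*y0 = 4

Step 3: Scale the particular solution.
Multiply by 4/4 = 1:
s = 1, t = -1

Step 4: Verify.
12*(1) + 8*(-1) = 4 = 4 ✓

s = 1, t = -1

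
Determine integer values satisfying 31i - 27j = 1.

Step 1: Check solvability.
gcd(31, 27) = 1
Since 1 divides 1, solutions exist.

Step 2: Apply extended Euclidean algorithm to find gcd.
We find integers such that 31*x0 + 27*y0 = 1

Step 3: Scale the particular solution.
Multiply by 1/1 = 1:
i = 7, j = 8

Step 4: Verify.
31*(7) - 27*(8) = 1 = 1 ✓

i = 7, j = 8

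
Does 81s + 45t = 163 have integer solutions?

Step 1: Compute gcd(81, 45).
gcd(81, 45) = 9

Step 2: Check divisibility.
Does 9 divide 163? 163 = 9 x 18 + 1, so no.

By the theorem on linear Diophantine equations, 81s + 45t = 163 has integer solutions if and only if gcd(81, 45) divides 163. Since 9 does not divide 163, no solutions exist.

No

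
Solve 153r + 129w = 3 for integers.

Step 1: Check solvability.
gcd(153, 129) = 3
Since 3 divides 3, solutions exist.

Step 2: Apply extended Euclidean algorithm to find gcd.
We find integers such that 153*x0 + 129*y0 = 3

Step 3: Scale the particular solution.
Multiply by 3/3 = 1:
r = -16, w = 19

Step 4: Verify.
153*(-16) + 129*(19) = 3 = 3 ✓

r = -16, w = 19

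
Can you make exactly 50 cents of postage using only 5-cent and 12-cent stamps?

We need non-negative x, y with 5x + 12y = 50.
gcd(5, 12) = 1 divides 50, so integer solutions exist.
Search for a non-negative one: x = 10 gives 12y = 50 - 50 = 0, so y = 0.
Check: 5·10 + 12·0 = 50 ✓

Yes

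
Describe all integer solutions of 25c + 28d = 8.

Step 1: Compute gcd(25, 28) = 1.
Since 1 divides 8, solutions exist.

Step 2: Find a particular solution using extended Euclidean algorithm.
We get c₀ = 72, d₀ = -64.
Check: 25*72 + 28*-64 = 8 = 8 ✓

Step 3: Write the general solution.
c = 72 + (28/1)t = 72 + 28t
d = -64 - (25/1)t = -64 - 25t
for any integer t.

c = 72 + 28t, d = -64 - 25t for integer t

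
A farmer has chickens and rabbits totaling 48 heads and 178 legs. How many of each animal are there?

Let c = chickens, r = rabbits.
Heads: c + r = 48
Legs: 2c + 4r = 178
From the first equation, c = 48 - r. Substitute:
2(48 - r) + 4r = 178
96 + 2r = 178
r = (178 - 96)/2 = 41
c = 48 - 41 = 7

Chickens: 7, Rabbits: 41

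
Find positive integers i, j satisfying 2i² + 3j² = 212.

Try small values of i and check whether (212 - 2i²)/3 is a perfect square.
i = 10: 2·10² = 200, so 3j² = 212 - 200 = 12, giving j² = 4, j = 2.
Check: 2·10² + 3·2² = 200 + 12 = 212 ✓

i = 10, j = 2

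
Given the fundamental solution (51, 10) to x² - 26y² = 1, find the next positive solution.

Solutions to x² - Dy² = 1 are generated by powers of (x₀ + y₀√D).
The next solution satisfies x₁ + y₁√26 = (x₀ + y₀√26)², giving:
x₁ = x₀² + 26y₀² = 51² + 26·10² = 2601 + 2600 = 5201
y₁ = 2x₀y₀ = 2·51·10 = 1020

Verify: 5201² - 26·1020² = 27050401 - 27050400 = 1 ✓

x = 5201, y = 1020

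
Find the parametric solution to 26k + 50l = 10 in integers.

Step 1: Compute gcd(26, 50) = 2.
Since 2 divides 10, solutions exist.

Step 2: Find a particular solution using extended Euclidean algorithm.
We get k₀ = 10, l₀ = -5.
Check: 26*10 + 50*-5 = 10 = 10 ✓

Step 3: Write the general solution.
k = 10 + (50/2)t = 10 + 25t
l = -5 - (26/2)t = -5 - 13t
for any integer t.

k = 10 + 25t, l = -5 - 13t for integer t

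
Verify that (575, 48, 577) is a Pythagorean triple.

Compute a² + b² = 575² + 48² = 330625 + 2304 = 332929
Compute c² = 577² = 332929
Since 332929 = 332929, confirmed.

Yes, it is a Pythagorean triple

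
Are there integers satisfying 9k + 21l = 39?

Step 1: Compute gcd(9, 21).
gcd(9, 21) = 3

Step 2: Check divisibility.
Does 3 divide 39? 39 = 3 x 13, so yes.

By the theorem on linear Diophantine equations, 9k + 21l = 39 has integer solutions if and only if gcd(9, 21) divides 39. Since 3 | 39, solutions exist.

Yes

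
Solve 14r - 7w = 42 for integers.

Step 1: Check solvability.
gcd(14, 7) = 7
Since 7 divides 42, solutions exist.

Step 2: Apply extended Euclidean algorithm to find gcd.
We find integers such that 14*x0 + 7*y0 = 7

Step 3: Scale the particular solution.
Multiply by 42/7 = 6:
r = 0, w = -6

Step 4: Verify.
14*(0) - 7*(-6) = 42 = 42 ✓

r = 0, w = -6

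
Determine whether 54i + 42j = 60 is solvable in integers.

Step 1: Compute gcd(54, 42).
gcd(54, 42) = 6

Step 2: Check divisibility.
Does 6 divide 60? 60 = 6 x 10, so yes.

By the theorem on linear Diophantine equations, 54i + 42j = 60 has integer solutions if and only if gcd(54, 42) divides 60. Since 6 | 60, solutions exist.

Yes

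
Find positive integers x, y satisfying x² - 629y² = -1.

We need x² = 629y² - 1. Try successive y:
y = 1: x² = 629·1² - 1 = 628, not a perfect square
y = 2: x² = 629·2² - 1 = 2515, not a perfect square
y = 3: x² = 629·3² - 1 = 5660, not a perfect square
...
y = 313: x² = 629·313² - 1 = 61622500 = 7850² ✓
Check: 7850² - 629·313² = 61622500 - 61622501 = -1 ✓

x = 7850, y = 313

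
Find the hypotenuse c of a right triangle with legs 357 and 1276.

c² = a² + b² = 357² + 1276² = 127449 + 1628176 = 1755625
c = sqrt(1755625) = 1325

1325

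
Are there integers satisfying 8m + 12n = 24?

Step 1: Compute gcd(8, 12).
gcd(8, 12) = 4

Step 2: Check divisibility.
Does 4 divide 24? 24 = 4 x 6, so yes.

By the theorem on linear Diophantine equations, 8m + 12n = 24 has integer solutions if and only if gcd(8, 12) divides 24. Since 4 | 24, solutions exist.

Yes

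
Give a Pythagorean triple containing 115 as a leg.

We need the other leg and hypotenuse such that 115² + x² = c².
Take x = 252, c = 277: 115² + 252² = 13225 + 63504 = 76729 = 277² ✓
Triple: (115, 252, 277)

(115, 252, 277)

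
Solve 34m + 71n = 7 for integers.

Step 1: Check solvability.
gcd(34, 71) = 1
Since 1 divides 7, solutions exist.

Step 2: Apply extended Euclidean algorithm to find gcd.
We find integers such that 34*x0 + 71*y0 = 1

Step 3: Scale the particular solution.
Multiply by 7/1 = 7:
m = 161, n = -77

Step 4: Verify.
34*(161) + 71*(-77) = 7 = 7 ✓

m = 161, n = -77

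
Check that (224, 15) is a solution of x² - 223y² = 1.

Compute x² = 224² = 50176
Compute 223y² = 223·15² = 223·225 = 50175
x² - 223y² = 50176 - 50175 = 1
Since this equals 1, (224, 15) is a solution.

Yes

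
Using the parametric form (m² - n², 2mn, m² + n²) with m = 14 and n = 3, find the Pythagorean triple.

a = m² - n² = 196 - 9 = 187
b = 2mn = 2·14·3 = 84
c = m² + n² = 196 + 9 = 205
Verify: 187² + 84² = 34969 + 7056 = 42025 = 205² ✓

(187, 84, 205)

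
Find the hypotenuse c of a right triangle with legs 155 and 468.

c² = a² + b² = 155² + 468² = 24025 + 219024 = 243049
c = sqrt(243049) = 493

493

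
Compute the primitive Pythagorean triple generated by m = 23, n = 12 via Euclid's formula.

a = m² - n² = 23² - 12² = 529 - 144 = 385
b = 2mn = 2·23·12 = 552
c = m² + n² = 529 + 144 = 673
Verify: 385² + 552² = 148225 + 304704 = 452929 = 673² ✓

(385, 552, 673)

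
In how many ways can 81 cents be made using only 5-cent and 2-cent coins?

We need non-negative integers (x, y) with 5x + 2y = 81.
For each x from 0 to 16, check if (81 - 5x) is a non-negative multiple of 2.
Solutions (x, y): (1,38), (3,33), (5,28), (7,23), ...
Count: 8

8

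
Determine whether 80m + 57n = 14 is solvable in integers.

Step 1: Compute gcd(80, 57).
gcd(80, 57) = 1

Step 2: Check divisibility.
Does 1 divide 14? 14 = 1 x 14, so yes.

By the theorem on linear Diophantine equations, 80m + 57n = 14 has integer solutions if and only if gcd(80, 57) divides 14. Since 1 | 14, solutions exist.

Yes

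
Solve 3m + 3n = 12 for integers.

Step 1: Check solvability.
gcd(3, 3) = 3
Since 3 divides 12, solutions exist.

Step 2: Apply extended Euclidean algorithm to find gcd.
We find integers such that 3*x0 + 3*y0 = 3

Step 3: Scale the particular solution.
Multiply by 12/3 = 4:
m = 0, n = 4

Step 4: Verify.
3*(0) + 3*(4) = 12 = 12 ✓

m = 0, n = 4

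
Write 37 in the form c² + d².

We need to find integers c, d > 0 such that c² + d² = 37.
Trying c = 1: d² = 37 - 1² = 37 - 1 = 36
d = 6
Check: 1² + 6² = 1 + 36 = 37 ✓

37 = 1² + 6²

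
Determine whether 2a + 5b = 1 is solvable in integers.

Step 1: Compute gcd(2, 5).
gcd(2, 5) = 1

Step 2: Check divisibility.
Does 1 divide 1? 1 = 1 x 1, so yes.

By the theorem on linear Diophantine equations, 2a + 5b = 1 has integer solutions if and only if gcd(2, 5) divides 1. Since 1 | 1, solutions exist.

Yes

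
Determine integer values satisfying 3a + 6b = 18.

Step 1: Check solvability.
gcd(3, 6) = 3
Since 3 divides 18, solutions exist.

Step 2: Apply extended Euclidean algorithm to find gcd.
We find integers such that 3*x0 + 6*y0 = 3

Step 3: Scale the particular solution.
Multiply by 18/3 = 6:
a = 6, b = 0

Step 4: Verify.
3*(6) + 6*(0) = 18 = 18 ✓

a = 6, b = 0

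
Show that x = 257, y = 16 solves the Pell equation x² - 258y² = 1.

Compute x² = 257² = 66049
Compute 258y² = 258·16² = 258·256 = 66048
x² - 258y² = 66049 - 66048 = 1
Since this equals 1, (257, 16) is a solution.

Yes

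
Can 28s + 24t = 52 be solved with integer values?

Step 1: Compute gcd(28, 24).
gcd(28, 24) = 4

Step 2: Check divisibility.
Does 4 divide 52? 52 = 4 x 13, so yes.

By the theorem on linear Diophantine equations, 28s + 24t = 52 has integer solutions if and only if gcd(28, 24) divides 52. Since 4 | 52, solutions exist.

Yes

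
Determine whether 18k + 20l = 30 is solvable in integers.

Step 1: Compute gcd(18, 20).
gcd(18, 20) = 2

Step 2: Check divisibility.
Does 2 divide 30? 30 = 2 x 15, so yes.

By the theorem on linear Diophantine equations, 18k + 20l = 30 has integer solutions if and only if gcd(18, 20) divides 30. Since 2 | 30, solutions exist.

Yes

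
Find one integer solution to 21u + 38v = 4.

Step 1: Check solvability.
gcd(21, 38) = 1
Since 1 divides 4, solutions exist.

Step 2: Apply extended Euclidean algorithm to find gcd.
We find integers such that 21*x0 + 38*y0 = 1

Step 3: Scale the particular solution.
Multiply by 4/1 = 4:
u = -36, v = 20

Step 4: Verify.
21*(-36) + 38*(20) = 4 = 4 ✓

u = -36, v = 20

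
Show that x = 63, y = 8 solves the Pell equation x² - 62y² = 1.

Compute x² = 63² = 3969
Compute 62y² = 62·8² = 62·64 = 3968
x² - 62y² = 3969 - 3968 = 1
Since this equals 1, (63, 8) is a solution.

Yes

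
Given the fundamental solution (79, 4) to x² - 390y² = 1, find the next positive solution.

Solutions to x² - Dy² = 1 are generated by powers of (x₀ + y₀√D).
The next solution satisfies x₁ + y₁√390 = (x₀ + y₀√390)², giving:
x₁ = x₀² + 390y₀² = 79² + 390·4² = 6241 + 6240 = 12481
y₁ = 2x₀y₀ = 2·79·4 = 632

Verify: 12481² - 390·632² = 155775361 - 155775360 = 1 ✓

x = 12481, y = 632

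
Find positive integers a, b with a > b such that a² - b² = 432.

Factor: a² - b² = (a+b)(a-b) = 432.
We need two factors of 432 with the same parity.
Use a+b = 216 and a-b = 2 (product 216·2 = 432).
Adding: 2a = 218, so a = 109.
Subtracting: 2b = 214, so b = 107.
Check: 109² - 107² = 11881 - 11449 = 432 ✓

a = 109, b = 107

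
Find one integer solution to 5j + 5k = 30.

Step 1: Check solvability.
gcd(5, 5) = 5
Since 5 divides 30, solutions exist.

Step 2: Apply extended Euclidean algorithm to find gcd.
We find integers such that 5*x0 + 5*y0 = 5

Step 3: Scale the particular solution.
Multiply by 30/5 = 6:
j = 0, k = 6

Step 4: Verify.
5*(0) + 5*(6) = 30 = 30 ✓

j = 0, k = 6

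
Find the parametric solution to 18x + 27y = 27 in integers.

Step 1: Compute gcd(18, 27) = 9.
Since 9 divides 27, solutions exist.

Step 2: Find a particular solution using extended Euclidean algorithm.
We get x₀ = -3, y₀ = 3.
Check: 18*-3 + 27*3 = 27 = 27 ✓

Step 3: Write the general solution.
x = -3 + (27/9)t = -3 + 3t
y = 3 - (18/9)t = 3 - 2t
for any integer t.

x = -3 + 3t, y = 3 - 2t for integer t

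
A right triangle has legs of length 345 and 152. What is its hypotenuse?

c² = a² + b² = 345² + 152² = 119025 + 23104 = 142129
c = 377

377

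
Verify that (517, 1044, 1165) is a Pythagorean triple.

Compute a² + b² = 517² + 1044² = 267289 + 1089936 = 1357225
Compute c² = 1165² = 1357225
Since 1357225 = 1357225, confirmed.

Yes, it is a Pythagorean triple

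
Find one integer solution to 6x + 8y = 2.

Step 1: Check solvability.
gcd(6, 8) = 2
Since 2 divides 2, solutions exist.

Step 2: Apply extended Euclidean algorithm to find gcd.
We find integers such that 6*x0 + 8*y0 = 2

Step 3: Scale the particular solution.
Multiply by 2/2 = 1:
x = -1, y = 1

Step 4: Verify.
6*(-1) + 8*(1) = 2 = 2 ✓

x = -1, y = 1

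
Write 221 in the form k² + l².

We need to find integers k, l > 0 such that k² + l² = 221.
Trying k = 5: l² = 221 - 5² = 221 - 25 = 196
l = 14
Check: 5² + 14² = 25 + 196 = 221 ✓

221 = 5² + 14²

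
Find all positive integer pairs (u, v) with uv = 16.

The positive divisors of 16 are: 1, 2, 4, 8, 16.
Each divisor d gives the pair (d, 16/d):
(1, 16), (2, 8), (4, 4), (8, 2), (16, 1)

(1, 16), (2, 8), (4, 4), (8, 2), (16, 1)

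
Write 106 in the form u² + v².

We need to find integers u, v > 0 such that u² + v² = 106.
Trying u = 5: v² = 106 - 5² = 106 - 25 = 81
v = 9
Check: 5² + 9² = 25 + 81 = 106 ✓

106 = 5² + 9²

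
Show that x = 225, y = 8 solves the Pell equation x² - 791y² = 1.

Compute x² = 225² = 50625
Compute 791y² = 791·8² = 791·64 = 50624
x² - 791y² = 50625 - 50624 = 1
Since this equals 1, (225, 8) is a solution.

Yes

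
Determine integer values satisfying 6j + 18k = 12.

Step 1: Check solvability.
gcd(6, 18) = 6
Since 6 divides 12, solutions exist.

Step 2: Apply extended Euclidean algorithm to find gcd.
We find integers such that 6*x0 + 18*y0 = 6

Step 3: Scale the particular solution.
Multiply by 12/6 = 2:
j = 2, k = 0

Step 4: Verify.
6*(2) + 18*(0) = 12 = 12 ✓

j = 2, k = 0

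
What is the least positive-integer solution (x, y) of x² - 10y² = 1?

We seek the smallest positive integers (x, y) with x² - 10y² = 1, i.e., x² = 10y² + 1.
Try successive y values:
y = 1: x² = 10·1² + 1 = 11, not a perfect square
y = 2: x² = 10·2² + 1 = 41, not a perfect square
y = 3: x² = 10·3² + 1 = 91, not a perfect square
... continuing the search (or via continued fractions) ...
y = 6: x² = 10·6² + 1 = 361, x = 19 ✓

Verify: 19² - 10·6² = 361 - 360 = 1 ✓

x = 19, y = 6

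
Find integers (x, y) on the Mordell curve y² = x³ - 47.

Try small integer x values and check whether x³ - 47 is a perfect square.
x = 12: x³ - 47 = 12³ - 47 = 1728 - 47 = 1681
Is 1681 a perfect square? 41² = 1681 ✓
So (x, y) = (12, -41) is a solution.

x = 12, y = -41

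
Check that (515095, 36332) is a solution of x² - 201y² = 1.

Compute x² = 515095² = 265322859025
Compute 201y² = 201·36332² = 201·1320014224 = 265322859024
x² - 201y² = 265322859025 - 265322859024 = 1
Since this equals 1, (515095, 36332) is a solution.

Yes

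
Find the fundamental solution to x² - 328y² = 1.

We seek the smallest positive integers (x, y) with x² - 328y² = 1, i.e., x² = 328y² + 1.
Try successive y values:
y = 1: x² = 328·1² + 1 = 329, not a perfect square
y = 2: x² = 328·2² + 1 = 1313, not a perfect square
y = 3: x² = 328·3² + 1 = 2953, not a perfect square
... continuing the search (or via continued fractions) ...
y = 9: x² = 328·9² + 1 = 26569, x = 163 ✓

Verify: 163² - 328·9² = 26569 - 26568 = 1 ✓

x = 163, y = 9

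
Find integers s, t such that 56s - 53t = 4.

Step 1: Check solvability.
gcd(56, 53) = 1
Since 1 divides 4, solutions exist.

Step 2: Apply extended Euclidean algorithm to find gcd.
We find integers such that 56*x0 + 53*y0 = 1

Step 3: Scale the particular solution.
Multiply by 4/1 = 4:
s = 72, t = 76

Step 4: Verify.
56*(72) - 53*(76) = 4 = 4 ✓

s = 72, t = 76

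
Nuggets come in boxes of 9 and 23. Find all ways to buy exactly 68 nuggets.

We need non-negative integers (x, y) with 9x + 23y = 68.
For each x in 0..7, check if 68 - 9x is a non-negative multiple of 23.
x = 5: 23y = 23, y = 1 ✓

(5 boxes of 9, 1 boxes of 23)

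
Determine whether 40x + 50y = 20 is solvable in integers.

Step 1: Compute gcd(40, 50).
gcd(40, 50) = 10

Step 2: Check divisibility.
Does 10 divide 20? 20 = 10 x 2, so yes.

By the theorem on linear Diophantine equations, 40x + 50y = 20 has integer solutions if and only if gcd(40, 50) divides 20. Since 10 | 20, solutions exist.

Yes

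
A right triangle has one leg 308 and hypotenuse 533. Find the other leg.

a² = c² - b² = 284089 - 94864 = 189225
a = 435

435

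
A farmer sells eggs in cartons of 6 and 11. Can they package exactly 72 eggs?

We need non-negative a, b with 6a + 11b = 72.
gcd(6, 11) = 1 divides 72.
Try a = 1: 11b = 72 - 6 = 66, so b = 6.
One way: 1 cartons of 6 and 6 cartons of 11.

Yes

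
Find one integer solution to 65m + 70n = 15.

Step 1: Check solvability.
gcd(65, 70) = 5
Since 5 divides 15, solutions exist.

Step 2: Apply extended Euclidean algorithm to find gcd.
We find integers such that 65*x0 + 70*y0 = 5

Step 3: Scale the particular solution.
Multiply by 15/5 = 3:
m = -3, n = 3

Step 4: Verify.
65*(-3) + 70*(3) = 15 = 15 ✓

m = -3, n = 3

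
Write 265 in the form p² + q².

We need to find integers p, q > 0 such that p² + q² = 265.
Trying p = 3: q² = 265 - 3² = 265 - 9 = 256
q = 16
Check: 3² + 16² = 9 + 256 = 265 ✓

265 = 3² + 16²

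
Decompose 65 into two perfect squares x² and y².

We need to find integers x, y > 0 such that x² + y² = 65.
Trying x = 1: y² = 65 - 1² = 65 - 1 = 64
y = 8
Check: 1² + 8² = 1 + 64 = 65 ✓

65 = 1² + 8²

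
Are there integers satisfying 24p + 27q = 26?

Step 1: Compute gcd(24, 27).
gcd(24, 27) = 3

Step 2: Check divisibility.
Does 3 divide 26? 26 = 3 x 8 + 2, so no.

By the theorem on linear Diophantine equations, 24p + 27q = 26 has integer solutions if and only if gcd(24, 27) divides 26. Since 3 does not divide 26, no solutions exist.

No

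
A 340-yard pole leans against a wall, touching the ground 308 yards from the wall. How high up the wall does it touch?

The ladder, wall, and ground form a right triangle with hypotenuse 340 and one leg 308.
By the Pythagorean theorem: h² = 340² - 308² = 115600 - 94864 = 20736
h = √20736 = 144 yards

144 yards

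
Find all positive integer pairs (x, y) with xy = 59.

The positive divisors of 59 are: 1, 59.
Each divisor d gives the pair (d, 59/d):
(1, 59), (59, 1)

(1, 59), (59, 1)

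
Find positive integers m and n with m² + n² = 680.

We need to find integers m, n > 0 such that m² + n² = 680.
Trying m = 2: n² = 680 - 2² = 680 - 4 = 676
n = 26
Check: 2² + 26² = 4 + 676 = 680 ✓

680 = 2² + 26²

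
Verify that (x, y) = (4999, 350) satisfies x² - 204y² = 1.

Compute x² = 4999² = 24990001
Compute 204y² = 204·350² = 204·122500 = 24990000
x² - 204y² = 24990001 - 24990000 = 1
Since this equals 1, (4999, 350) is a solution.

Yes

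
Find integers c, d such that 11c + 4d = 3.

Step 1: Check solvability.
gcd(11, 4) = 1
Since 1 divides 3, solutions exist.

Step 2: Apply extended Euclidean algorithm to find gcd.
We find integers such that 11*x0 + 4*y0 = 1

Step 3: Scale the particular solution.
Multiply by 3/1 = 3:
c = -3, d = 9

Step 4: Verify.
11*(-3) + 4*(9) = 3 = 3 ✓

c = -3, d = 9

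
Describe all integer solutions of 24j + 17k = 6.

Step 1: Compute gcd(24, 17) = 1.
Since 1 divides 6, solutions exist.

Step 2: Find a particular solution using extended Euclidean algorithm.
We get j₀ = 30, k₀ = -42.
Check: 24*30 + 17*-42 = 6 = 6 ✓

Step 3: Write the general solution.
j = 30 + (17/1)t = 30 + 17t
k = -42 - (24/1)t = -42 - 24t
for any integer t.

j = 30 + 17t, k = -42 - 24t for integer t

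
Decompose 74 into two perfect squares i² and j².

We need to find integers i, j > 0 such that i² + j² = 74.
Trying i = 5: j² = 74 - 5² = 74 - 25 = 49
j = 7
Check: 5² + 7² = 25 + 49 = 74 ✓

74 = 5² + 7²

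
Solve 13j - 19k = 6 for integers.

Step 1: Check solvability.
gcd(13, 19) = 1
Since 1 divides 6, solutions exist.

Step 2: Apply extended Euclidean algorithm to find gcd.
We find integers such that 13*x0 + 19*y0 = 1

Step 3: Scale the particular solution.
Multiply by 6/1 = 6:
j = 18, k = 12

Step 4: Verify.
13*(18) - 19*(12) = 6 = 6 ✓

j = 18, k = 12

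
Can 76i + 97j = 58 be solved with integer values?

Step 1: Compute gcd(76, 97).
gcd(76, 97) = 1

Step 2: Check divisibility.
Does 1 divide 58? 58 = 1 x 58, so yes.

By the theorem on linear Diophantine equations, 76i + 97j = 58 has integer solutions if and only if gcd(76, 97) divides 58. Since 1 | 58, solutions exist.

Yes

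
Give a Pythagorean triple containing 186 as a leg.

We need the other leg and hypotenuse such that 186² + x² = c².
Take x = 2880, c = 2886: 186² + 2880² = 34596 + 8294400 = 8328996 = 2886² ✓
Triple: (186, 2880, 2886)

(186, 2880, 2886)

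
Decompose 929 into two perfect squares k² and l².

We need to find integers k, l > 0 such that k² + l² = 929.
Trying k = 20: l² = 929 - 20² = 929 - 400 = 529
l = 23
Check: 20² + 23² = 400 + 529 = 929 ✓

929 = 20² + 23²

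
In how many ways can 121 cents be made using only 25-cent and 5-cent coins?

We need non-negative integers (x, y) with 25x + 5y = 121.
For each x from 0 to 4, check if (121 - 25x) is a non-negative multiple of 5.
Solutions (x, y): none
Count: 0

0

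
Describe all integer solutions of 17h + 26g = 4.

Step 1: Compute gcd(17, 26) = 1.
Since 1 divides 4, solutions exist.

Step 2: Find a particular solution using extended Euclidean algorithm.
We get h₀ = -12, g₀ = 8.
Check: 17*-12 + 26*8 = 4 = 4 ✓

Step 3: Write the general solution.
h = -12 + (26/1)t = -12 + 26t
g = 8 - (17/1)t = 8 - 17t
for any integer t.

h = -12 + 26t, g = 8 - 17t for integer t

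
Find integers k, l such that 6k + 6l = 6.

Step 1: Check solvability.
gcd(6, 6) = 6
Since 6 divides 6, solutions exist.

Step 2: Apply extended Euclidean algorithm to find gcd.
We find integers such that 6*x0 + 6*y0 = 6

Step 3: Scale the particular solution.
Multiply by 6/6 = 1:
k = 0, l = 1

Step 4: Verify.
6*(0) + 6*(1) = 6 = 6 ✓

k = 0, l = 1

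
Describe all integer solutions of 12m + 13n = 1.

Step 1: Compute gcd(12, 13) = 1.
Since 1 divides 1, solutions exist.

Step 2: Find a particular solution using extended Euclidean algorithm.
We get m₀ = -1, n₀ = 1.
Check: 12*-1 + 13*1 = 1 = 1 ✓

Step 3: Write the general solution.
m = -1 + (13/1)t = -1 + 13t
n = 1 - (12/1)t = 1 - 12t
for any integer t.

m = -1 + 13t, n = 1 - 12t for integer t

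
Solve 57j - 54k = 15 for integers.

Step 1: Check solvability.
gcd(57, 54) = 3
Since 3 divides 15, solutions exist.

Step 2: Apply extended Euclidean algorithm to find gcd.
We find integers such that 57*x0 + 54*y0 = 3

Step 3: Scale the particular solution.
Multiply by 15/3 = 5:
j = 5, k = 5

Step 4: Verify.
57*(5) - 54*(5) = 15 = 15 ✓

j = 5, k = 5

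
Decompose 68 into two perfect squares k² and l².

We need to find integers k, l > 0 such that k² + l² = 68.
Trying k = 2: l² = 68 - 2² = 68 - 4 = 64
l = 8
Check: 2² + 8² = 4 + 64 = 68 ✓

68 = 2² + 8²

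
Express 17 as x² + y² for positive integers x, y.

We need to find integers x, y > 0 such that x² + y² = 17.
Trying x = 1: y² = 17 - 1² = 17 - 1 = 16
y = 4
Check: 1² + 4² = 1 + 16 = 17 ✓

17 = 1² + 4²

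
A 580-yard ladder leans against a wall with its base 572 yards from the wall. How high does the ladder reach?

The ladder, wall, and ground form a right triangle with hypotenuse 580 and one leg 572.
By the Pythagorean theorem: h² = 580² - 572² = 336400 - 327184 = 9216
h = √9216 = 96 yards

96 yards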